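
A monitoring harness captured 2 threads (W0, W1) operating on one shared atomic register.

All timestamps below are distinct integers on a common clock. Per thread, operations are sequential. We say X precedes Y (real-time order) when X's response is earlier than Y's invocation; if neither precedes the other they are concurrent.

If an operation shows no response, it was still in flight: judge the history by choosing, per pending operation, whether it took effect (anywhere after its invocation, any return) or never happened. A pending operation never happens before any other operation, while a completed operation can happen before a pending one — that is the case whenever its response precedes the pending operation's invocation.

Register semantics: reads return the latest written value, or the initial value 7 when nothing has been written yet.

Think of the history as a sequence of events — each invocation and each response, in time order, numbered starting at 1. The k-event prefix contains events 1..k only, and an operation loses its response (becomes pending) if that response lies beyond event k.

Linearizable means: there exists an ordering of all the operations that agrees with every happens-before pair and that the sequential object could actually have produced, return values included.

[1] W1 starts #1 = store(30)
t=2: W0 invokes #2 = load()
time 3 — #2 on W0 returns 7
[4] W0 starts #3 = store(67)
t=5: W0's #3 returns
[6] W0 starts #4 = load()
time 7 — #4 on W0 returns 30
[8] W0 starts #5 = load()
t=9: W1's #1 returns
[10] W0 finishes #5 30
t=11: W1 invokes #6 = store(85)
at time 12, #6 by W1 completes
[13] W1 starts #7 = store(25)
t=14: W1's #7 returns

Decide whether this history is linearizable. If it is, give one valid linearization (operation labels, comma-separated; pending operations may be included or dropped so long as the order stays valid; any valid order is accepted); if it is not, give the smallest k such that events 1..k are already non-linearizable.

after step 1 (#2 load() → 7): value 7
after step 2 (#3 store(67)): value 67
after step 3 (#1 store(30)): value 30
after step 4 (#4 load() → 30): value 30
after step 5 (#5 load() → 30): value 30
after step 6 (#6 store(85)): value 85
after step 7 (#7 store(25)): value 25

linearizable — witness: #2, #3, #1, #4, #5, #6, #7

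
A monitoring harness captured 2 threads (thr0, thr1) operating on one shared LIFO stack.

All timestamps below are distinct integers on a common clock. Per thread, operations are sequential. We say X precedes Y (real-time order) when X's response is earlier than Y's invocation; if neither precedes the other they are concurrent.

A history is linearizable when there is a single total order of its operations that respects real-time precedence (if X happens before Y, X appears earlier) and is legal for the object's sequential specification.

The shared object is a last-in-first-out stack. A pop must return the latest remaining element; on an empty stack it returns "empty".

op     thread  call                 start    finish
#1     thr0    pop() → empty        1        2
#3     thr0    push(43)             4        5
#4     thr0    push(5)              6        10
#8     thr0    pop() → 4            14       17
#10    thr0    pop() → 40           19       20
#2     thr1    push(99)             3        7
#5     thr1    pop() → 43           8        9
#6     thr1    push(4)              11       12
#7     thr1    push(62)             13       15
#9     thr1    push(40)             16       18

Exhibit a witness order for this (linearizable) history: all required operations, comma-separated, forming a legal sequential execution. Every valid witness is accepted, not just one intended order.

after step 1 (#1 pop() → empty): stack <>
after step 2 (#2 push(99)): stack <99>
after step 3 (#3 push(43)): stack <99,43>
after step 4 (#5 pop() → 43): stack <99>
after step 5 (#4 push(5)): stack <99,5>
after step 6 (#6 push(4)): stack <99,5,4>
after step 7 (#8 pop() → 4): stack <99,5>
after step 8 (#7 push(62)): stack <99,5,62>
after step 9 (#9 push(40)): stack <99,5,62,40>
after step 10 (#10 pop() → 40): stack <99,5,62>

#1, #2, #3, #5, #4, #6, #8, #7, #9, #10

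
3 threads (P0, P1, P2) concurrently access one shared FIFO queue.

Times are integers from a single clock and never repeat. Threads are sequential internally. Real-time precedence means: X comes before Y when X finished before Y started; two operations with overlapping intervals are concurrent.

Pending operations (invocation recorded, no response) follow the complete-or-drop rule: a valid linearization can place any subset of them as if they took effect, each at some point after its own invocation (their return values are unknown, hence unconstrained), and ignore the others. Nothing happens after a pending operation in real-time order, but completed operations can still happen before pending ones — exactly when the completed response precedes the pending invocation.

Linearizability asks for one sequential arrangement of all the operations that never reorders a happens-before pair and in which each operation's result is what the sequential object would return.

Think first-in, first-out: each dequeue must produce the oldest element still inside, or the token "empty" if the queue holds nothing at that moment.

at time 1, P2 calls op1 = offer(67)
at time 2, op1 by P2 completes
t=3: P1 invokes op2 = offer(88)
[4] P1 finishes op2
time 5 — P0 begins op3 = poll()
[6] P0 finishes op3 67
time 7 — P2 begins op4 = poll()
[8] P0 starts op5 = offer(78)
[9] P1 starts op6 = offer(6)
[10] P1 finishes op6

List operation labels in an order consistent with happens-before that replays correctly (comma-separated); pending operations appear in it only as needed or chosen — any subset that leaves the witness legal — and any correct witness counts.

op1, op2, op3, op4, op5, op6

after step 1 (op1 offer(67)): queue <67>
after step 2 (op2 offer(88)): queue <67,88>
after step 3 (op3 poll() → 67): queue <88>
after step 4 (op4 poll() (pending, included)): queue <>
after step 5 (op5 offer(78) (pending, included)): queue <78>
after step 6 (op6 offer(6)): queue <78,6>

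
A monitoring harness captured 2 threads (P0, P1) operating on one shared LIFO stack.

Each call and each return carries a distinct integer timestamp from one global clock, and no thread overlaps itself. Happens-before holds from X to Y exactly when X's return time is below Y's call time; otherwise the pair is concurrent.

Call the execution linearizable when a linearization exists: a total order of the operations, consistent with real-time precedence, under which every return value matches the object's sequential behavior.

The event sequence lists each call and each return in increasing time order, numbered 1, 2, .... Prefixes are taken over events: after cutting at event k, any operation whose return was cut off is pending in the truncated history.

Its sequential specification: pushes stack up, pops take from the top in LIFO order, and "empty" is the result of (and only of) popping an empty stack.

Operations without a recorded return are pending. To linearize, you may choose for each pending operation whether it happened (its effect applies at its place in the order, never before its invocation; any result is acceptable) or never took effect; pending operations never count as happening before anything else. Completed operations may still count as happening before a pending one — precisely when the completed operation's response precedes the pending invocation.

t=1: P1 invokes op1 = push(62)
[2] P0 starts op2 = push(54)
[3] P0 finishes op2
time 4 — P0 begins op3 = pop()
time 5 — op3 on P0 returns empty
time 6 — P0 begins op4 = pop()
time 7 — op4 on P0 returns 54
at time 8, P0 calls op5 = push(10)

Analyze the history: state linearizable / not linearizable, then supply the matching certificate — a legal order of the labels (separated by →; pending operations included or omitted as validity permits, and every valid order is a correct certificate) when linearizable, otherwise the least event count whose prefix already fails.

not linearizable — minimal violating prefix: 5 events

through event 4 a valid linearization exists; event 5 (op3 responding at time 5) ends that
the completed operations (2 total) allow one real-time order; the LIFO stack replay rejects it
every completion of the 1 pending operation (op1) was checked; none linearizes
one such order, op2, op3 (pending dropped), breaks at step 2 where op3 pop() → empty is illegal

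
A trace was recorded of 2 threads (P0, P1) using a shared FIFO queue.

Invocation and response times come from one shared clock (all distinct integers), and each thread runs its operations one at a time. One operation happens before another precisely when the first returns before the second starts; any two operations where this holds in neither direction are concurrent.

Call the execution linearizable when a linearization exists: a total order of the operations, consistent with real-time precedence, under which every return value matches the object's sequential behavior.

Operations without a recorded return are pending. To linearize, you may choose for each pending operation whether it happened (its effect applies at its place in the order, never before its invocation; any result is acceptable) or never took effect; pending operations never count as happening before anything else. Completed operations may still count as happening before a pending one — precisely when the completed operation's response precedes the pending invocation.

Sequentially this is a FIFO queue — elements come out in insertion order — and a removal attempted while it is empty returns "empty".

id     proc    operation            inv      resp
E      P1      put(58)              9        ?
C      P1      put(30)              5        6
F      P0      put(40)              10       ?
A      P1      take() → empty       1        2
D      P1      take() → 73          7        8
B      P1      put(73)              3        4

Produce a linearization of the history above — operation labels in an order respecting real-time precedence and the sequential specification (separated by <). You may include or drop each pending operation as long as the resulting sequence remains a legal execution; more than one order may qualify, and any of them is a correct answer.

1. A take() → empty, leaving queue <>
2. B put(73), leaving queue <73>
3. C put(30), leaving queue <73,30>
4. D take() → 73, leaving queue <30>

A < B < C < D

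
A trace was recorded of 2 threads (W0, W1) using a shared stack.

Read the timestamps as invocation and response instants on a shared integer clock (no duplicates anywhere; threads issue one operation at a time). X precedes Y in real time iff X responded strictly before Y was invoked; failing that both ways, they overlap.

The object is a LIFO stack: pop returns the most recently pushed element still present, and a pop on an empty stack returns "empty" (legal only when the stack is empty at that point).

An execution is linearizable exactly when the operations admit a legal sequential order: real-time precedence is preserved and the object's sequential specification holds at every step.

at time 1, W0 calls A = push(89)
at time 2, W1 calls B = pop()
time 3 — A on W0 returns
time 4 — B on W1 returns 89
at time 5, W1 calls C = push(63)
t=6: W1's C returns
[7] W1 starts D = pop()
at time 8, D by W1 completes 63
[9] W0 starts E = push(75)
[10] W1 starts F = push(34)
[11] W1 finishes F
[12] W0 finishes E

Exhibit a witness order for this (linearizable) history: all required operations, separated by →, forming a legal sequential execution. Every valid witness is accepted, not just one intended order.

after step 1 (A push(89)): stack <89>
after step 2 (B pop() → 89): stack <>
after step 3 (C push(63)): stack <63>
after step 4 (D pop() → 63): stack <>
after step 5 (E push(75)): stack <75>
after step 6 (F push(34)): stack <75,34>

A → B → C → D → E → F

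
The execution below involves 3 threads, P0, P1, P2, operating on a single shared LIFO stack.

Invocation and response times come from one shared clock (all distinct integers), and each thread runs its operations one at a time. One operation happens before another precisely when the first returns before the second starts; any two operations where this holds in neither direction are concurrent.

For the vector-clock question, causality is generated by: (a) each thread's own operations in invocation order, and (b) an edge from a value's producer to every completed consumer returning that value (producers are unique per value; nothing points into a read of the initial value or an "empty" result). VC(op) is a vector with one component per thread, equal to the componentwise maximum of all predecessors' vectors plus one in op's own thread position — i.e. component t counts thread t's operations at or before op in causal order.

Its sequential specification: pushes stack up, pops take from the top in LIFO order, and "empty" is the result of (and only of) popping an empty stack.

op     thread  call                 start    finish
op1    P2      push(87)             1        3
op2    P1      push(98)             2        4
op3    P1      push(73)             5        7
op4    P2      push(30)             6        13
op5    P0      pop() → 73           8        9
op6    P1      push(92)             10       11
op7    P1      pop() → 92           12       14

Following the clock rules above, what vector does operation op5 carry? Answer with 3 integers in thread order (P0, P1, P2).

(1, 2, 0)

invoked at 1, op1 has no predecessors; its own P2 bump gives (0, 0, 1)
invoked at 2, op2 has no predecessors; its own P1 bump gives (0, 1, 0)
op4, invoked 6, takes VC(op1)=(0, 0, 1) under max, adds 1 for P2 → (0, 0, 2)
op3, invoked 5, takes VC(op2)=(0, 1, 0) under max, adds 1 for P1 → (0, 2, 0)
op6, invoked 10, takes VC(op3)=(0, 2, 0) under max, adds 1 for P1 → (0, 3, 0)
op5, invoked 8, takes VC(op3)=(0, 2, 0) under max, adds 1 for P0 → (1, 2, 0)
op7, invoked 12, takes VC(op6)=(0, 3, 0) under max, adds 1 for P1 → (0, 4, 0)
target: VC(op5) = (1, 2, 0)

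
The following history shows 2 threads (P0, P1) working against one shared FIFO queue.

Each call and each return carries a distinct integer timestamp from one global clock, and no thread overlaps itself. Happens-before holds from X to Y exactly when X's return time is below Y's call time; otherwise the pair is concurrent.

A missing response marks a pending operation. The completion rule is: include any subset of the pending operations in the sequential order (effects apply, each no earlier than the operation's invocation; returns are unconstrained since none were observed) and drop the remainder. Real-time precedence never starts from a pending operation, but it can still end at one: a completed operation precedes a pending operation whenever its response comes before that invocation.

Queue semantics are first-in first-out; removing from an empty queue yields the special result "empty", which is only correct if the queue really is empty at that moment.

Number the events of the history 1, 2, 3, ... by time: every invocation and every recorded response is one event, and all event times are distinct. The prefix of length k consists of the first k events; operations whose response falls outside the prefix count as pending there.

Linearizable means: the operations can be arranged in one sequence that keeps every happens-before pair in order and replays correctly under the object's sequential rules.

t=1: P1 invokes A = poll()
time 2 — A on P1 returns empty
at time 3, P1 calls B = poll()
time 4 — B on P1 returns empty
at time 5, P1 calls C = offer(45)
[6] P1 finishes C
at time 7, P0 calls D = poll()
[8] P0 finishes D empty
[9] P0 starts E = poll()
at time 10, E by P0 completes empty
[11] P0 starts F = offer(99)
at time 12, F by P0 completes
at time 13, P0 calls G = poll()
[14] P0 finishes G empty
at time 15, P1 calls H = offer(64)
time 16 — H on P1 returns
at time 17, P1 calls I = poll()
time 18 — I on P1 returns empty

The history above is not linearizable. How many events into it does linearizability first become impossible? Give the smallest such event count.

events 1..7 are linearizable; a witness order is A, B, C:
step 1: A poll() → empty — queue <>
step 2: B poll() → empty — queue <>
step 3: C offer(45) — queue <45>
at event 8 (D's time-8 response) nothing linearizes any more
one such order, A, B, C, D, breaks at step 4 where D poll() → empty is illegal

8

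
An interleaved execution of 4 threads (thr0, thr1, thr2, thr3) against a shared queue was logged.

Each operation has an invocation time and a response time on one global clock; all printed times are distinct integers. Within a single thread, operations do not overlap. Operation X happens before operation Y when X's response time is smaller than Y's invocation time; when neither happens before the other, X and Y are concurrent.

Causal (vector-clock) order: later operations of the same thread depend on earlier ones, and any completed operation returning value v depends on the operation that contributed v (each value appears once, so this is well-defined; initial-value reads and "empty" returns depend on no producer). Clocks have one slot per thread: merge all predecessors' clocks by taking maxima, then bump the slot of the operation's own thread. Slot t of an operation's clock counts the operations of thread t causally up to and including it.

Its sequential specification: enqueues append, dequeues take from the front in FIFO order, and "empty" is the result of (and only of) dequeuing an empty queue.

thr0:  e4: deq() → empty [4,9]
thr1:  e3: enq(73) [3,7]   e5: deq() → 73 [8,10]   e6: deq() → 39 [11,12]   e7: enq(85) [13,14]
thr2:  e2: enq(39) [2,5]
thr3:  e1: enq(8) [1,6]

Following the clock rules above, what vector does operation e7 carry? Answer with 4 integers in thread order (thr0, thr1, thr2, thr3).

e1, invoked 1, has no incoming edges; only thr3's bump applies → (0, 0, 0, 1)
e2, invoked 2, has no incoming edges; only thr2's bump applies → (0, 0, 1, 0)
e3, invoked 3, has no incoming edges; only thr1's bump applies → (0, 1, 0, 0)
e4, invoked 4, has no incoming edges; only thr0's bump applies → (1, 0, 0, 0)
e5, invoked 8, takes VC(e3)=(0, 1, 0, 0) under max, adds 1 for thr1 → (0, 2, 0, 0)
e6, invoked 11, takes VC(e2)=(0, 0, 1, 0), VC(e5)=(0, 2, 0, 0) under max, adds 1 for thr1 → (0, 3, 1, 0)
e7, invoked 13, takes VC(e6)=(0, 3, 1, 0) under max, adds 1 for thr1 → (0, 4, 1, 0)
target: VC(e7) = (0, 4, 1, 0)

(0, 4, 1, 0)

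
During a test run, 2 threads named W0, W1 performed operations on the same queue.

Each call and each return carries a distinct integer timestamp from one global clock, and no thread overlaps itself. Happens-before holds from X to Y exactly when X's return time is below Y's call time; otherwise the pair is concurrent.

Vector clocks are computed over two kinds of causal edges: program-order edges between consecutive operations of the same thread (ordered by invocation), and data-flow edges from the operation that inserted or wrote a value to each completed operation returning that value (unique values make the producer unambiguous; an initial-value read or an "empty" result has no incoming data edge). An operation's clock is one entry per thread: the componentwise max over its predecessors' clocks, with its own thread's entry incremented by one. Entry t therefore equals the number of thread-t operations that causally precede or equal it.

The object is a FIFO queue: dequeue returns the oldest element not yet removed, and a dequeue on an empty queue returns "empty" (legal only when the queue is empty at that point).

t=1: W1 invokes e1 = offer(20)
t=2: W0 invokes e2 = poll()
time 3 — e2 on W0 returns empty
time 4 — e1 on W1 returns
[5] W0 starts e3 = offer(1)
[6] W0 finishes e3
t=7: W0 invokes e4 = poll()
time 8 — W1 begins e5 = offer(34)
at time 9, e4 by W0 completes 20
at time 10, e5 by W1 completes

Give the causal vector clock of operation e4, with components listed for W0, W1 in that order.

invoked at 1, e1 has no predecessors; its own W1 bump gives (0, 1)
invoked at 2, e2 has no predecessors; its own W0 bump gives (1, 0)
VC(e5, invoked at 8): max of VC(e1)=(0, 1), then +1 on thread W1 → (0, 2)
VC(e3, invoked at 5): max of VC(e2)=(1, 0), then +1 on thread W0 → (2, 0)
VC(e4, invoked at 7): max of VC(e1)=(0, 1), VC(e3)=(2, 0), then +1 on thread W0 → (3, 1)
target: VC(e4) = (3, 1)

(3, 1)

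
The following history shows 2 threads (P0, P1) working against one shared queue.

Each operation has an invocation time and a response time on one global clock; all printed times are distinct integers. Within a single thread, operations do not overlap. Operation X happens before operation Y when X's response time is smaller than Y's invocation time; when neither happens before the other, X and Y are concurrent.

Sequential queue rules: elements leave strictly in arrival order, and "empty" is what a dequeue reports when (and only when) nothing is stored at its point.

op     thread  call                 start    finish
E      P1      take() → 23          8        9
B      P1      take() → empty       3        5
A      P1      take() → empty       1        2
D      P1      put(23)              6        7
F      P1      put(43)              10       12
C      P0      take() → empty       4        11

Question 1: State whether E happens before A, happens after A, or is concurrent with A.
E spans [8,9], A spans [1,2]
resp(A)=2 < inv(E)=8

after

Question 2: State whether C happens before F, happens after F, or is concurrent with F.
C spans [4,11], F spans [10,12]
the intervals overlap in both directions

concurrent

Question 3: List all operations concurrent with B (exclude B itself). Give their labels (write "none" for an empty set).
B runs from 3 to 5; window-overlapping ops are concurrent
A [1,2]: before
C [4,11]: concurrent
D [6,7]: after
E [8,9]: after
F [10,12]: after

C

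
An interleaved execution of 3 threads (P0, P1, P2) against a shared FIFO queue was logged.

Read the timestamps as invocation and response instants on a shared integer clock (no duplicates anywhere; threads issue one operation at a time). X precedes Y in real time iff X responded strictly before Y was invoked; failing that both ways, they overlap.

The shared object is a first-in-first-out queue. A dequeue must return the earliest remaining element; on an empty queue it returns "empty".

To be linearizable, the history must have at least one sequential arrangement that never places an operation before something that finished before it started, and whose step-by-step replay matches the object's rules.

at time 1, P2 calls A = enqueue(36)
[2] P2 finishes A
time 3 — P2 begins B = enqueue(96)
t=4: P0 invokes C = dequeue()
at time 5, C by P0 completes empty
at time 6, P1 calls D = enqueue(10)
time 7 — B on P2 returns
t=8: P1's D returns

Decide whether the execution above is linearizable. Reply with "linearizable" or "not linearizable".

not linearizable

cut after 4 events: linearizable; cut after 5 events (C responds, time 5): not linearizable
exactly one order of the 2 completed ops respects real time; the FIFO queue replay fails
no escape via the 1 pending operation (B): every completion choice fails
sample order A, C (pending dropped) stalls at step 2 — C dequeue() → empty has no legal effect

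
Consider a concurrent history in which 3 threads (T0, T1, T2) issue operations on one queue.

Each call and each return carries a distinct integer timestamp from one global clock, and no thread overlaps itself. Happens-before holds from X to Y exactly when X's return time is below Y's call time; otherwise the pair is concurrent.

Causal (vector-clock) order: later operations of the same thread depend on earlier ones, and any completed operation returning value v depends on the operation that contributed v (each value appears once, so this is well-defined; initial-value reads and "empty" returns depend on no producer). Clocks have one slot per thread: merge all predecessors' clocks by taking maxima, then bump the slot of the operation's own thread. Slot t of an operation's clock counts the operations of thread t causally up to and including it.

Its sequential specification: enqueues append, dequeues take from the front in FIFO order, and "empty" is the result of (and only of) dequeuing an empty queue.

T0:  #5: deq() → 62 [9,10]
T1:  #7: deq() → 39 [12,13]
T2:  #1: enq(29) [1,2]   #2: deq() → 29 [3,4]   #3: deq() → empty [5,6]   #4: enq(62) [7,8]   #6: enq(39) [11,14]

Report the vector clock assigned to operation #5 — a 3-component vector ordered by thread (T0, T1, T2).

root op #1, invoked 1: fresh clock plus T2's own tick → (0, 0, 1)
merge at #2 (invoked 3): VC(#1)=(0, 0, 1), own-thread bump on T2 → (0, 0, 2)
merge at #3 (invoked 5): VC(#2)=(0, 0, 2), own-thread bump on T2 → (0, 0, 3)
merge at #4 (invoked 7): VC(#3)=(0, 0, 3), own-thread bump on T2 → (0, 0, 4)
merge at #6 (invoked 11): VC(#4)=(0, 0, 4), own-thread bump on T2 → (0, 0, 5)
merge at #5 (invoked 9): VC(#4)=(0, 0, 4), own-thread bump on T0 → (1, 0, 4)
merge at #7 (invoked 12): VC(#6)=(0, 0, 5), own-thread bump on T1 → (0, 1, 5)
target: VC(#5) = (1, 0, 4)

(1, 0, 4)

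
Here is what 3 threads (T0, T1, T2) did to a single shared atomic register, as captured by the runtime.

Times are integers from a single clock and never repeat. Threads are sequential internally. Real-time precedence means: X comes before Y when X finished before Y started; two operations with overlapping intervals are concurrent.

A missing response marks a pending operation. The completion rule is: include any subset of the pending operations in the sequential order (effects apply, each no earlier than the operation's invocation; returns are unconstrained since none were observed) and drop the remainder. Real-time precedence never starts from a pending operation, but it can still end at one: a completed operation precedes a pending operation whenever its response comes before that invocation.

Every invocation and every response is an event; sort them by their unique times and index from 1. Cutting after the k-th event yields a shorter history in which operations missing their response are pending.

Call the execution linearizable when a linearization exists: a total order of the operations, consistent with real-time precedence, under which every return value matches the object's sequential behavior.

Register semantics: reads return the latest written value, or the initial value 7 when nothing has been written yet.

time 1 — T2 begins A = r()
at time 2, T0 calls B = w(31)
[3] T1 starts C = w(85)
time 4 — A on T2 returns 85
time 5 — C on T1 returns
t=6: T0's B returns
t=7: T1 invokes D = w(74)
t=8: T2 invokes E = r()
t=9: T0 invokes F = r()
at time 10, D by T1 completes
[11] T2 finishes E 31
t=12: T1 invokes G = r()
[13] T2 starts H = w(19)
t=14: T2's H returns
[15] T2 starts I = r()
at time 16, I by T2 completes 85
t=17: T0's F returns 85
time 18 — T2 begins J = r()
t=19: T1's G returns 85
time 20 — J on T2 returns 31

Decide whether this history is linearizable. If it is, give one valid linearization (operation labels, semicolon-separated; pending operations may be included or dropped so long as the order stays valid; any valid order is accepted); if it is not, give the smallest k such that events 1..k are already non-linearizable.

not linearizable — minimal violating prefix: 16 events

already the first 16 events (up to I's response at time 16) admit no linearization; the first 15 still do
the 7 completed operations admit 12 real-time orders; each fails the atomic register replay
every completion of the 2 pending operations (F, G) was checked; none linearizes
take A, B, C, D, E, H, I (pending dropped): step 1 already fails, because A r() → 85 cannot occur there
take A, B, C, E, D, H, I (pending dropped): step 1 already fails, because A r() → 85 cannot occur there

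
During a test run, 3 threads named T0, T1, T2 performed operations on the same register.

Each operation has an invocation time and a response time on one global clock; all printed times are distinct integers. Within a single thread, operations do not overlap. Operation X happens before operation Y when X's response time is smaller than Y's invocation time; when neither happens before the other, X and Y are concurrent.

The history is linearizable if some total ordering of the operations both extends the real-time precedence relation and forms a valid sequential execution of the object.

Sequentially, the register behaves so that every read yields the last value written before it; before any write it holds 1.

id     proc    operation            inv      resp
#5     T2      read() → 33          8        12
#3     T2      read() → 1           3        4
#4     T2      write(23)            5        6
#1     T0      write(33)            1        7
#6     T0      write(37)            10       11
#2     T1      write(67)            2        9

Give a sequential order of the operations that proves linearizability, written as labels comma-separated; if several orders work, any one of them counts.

#3, #2, #4, #1, #5, #6

after step 1 (#3 read() → 1): value 1
after step 2 (#2 write(67)): value 67
after step 3 (#4 write(23)): value 23
after step 4 (#1 write(33)): value 33
after step 5 (#5 read() → 33): value 33
after step 6 (#6 write(37)): value 37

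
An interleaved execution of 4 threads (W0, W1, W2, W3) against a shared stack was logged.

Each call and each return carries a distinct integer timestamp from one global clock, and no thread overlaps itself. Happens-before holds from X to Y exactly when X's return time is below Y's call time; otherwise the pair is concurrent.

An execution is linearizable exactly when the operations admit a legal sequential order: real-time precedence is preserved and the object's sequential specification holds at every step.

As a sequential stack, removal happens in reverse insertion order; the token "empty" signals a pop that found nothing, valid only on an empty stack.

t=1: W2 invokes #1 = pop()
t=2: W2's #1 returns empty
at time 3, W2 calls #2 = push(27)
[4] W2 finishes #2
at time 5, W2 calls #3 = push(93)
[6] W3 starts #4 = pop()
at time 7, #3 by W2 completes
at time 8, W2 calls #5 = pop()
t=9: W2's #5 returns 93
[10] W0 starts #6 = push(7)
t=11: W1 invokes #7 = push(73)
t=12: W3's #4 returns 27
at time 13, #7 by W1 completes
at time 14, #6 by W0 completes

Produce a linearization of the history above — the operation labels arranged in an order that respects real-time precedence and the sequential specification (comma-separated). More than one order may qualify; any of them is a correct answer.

#1, #2, #3, #5, #4, #6, #7

1. #1 pop() → empty, leaving stack <>
2. #2 push(27), leaving stack <27>
3. #3 push(93), leaving stack <27,93>
4. #5 pop() → 93, leaving stack <27>
5. #4 pop() → 27, leaving stack <>
6. #6 push(7), leaving stack <7>
7. #7 push(73), leaving stack <7,73>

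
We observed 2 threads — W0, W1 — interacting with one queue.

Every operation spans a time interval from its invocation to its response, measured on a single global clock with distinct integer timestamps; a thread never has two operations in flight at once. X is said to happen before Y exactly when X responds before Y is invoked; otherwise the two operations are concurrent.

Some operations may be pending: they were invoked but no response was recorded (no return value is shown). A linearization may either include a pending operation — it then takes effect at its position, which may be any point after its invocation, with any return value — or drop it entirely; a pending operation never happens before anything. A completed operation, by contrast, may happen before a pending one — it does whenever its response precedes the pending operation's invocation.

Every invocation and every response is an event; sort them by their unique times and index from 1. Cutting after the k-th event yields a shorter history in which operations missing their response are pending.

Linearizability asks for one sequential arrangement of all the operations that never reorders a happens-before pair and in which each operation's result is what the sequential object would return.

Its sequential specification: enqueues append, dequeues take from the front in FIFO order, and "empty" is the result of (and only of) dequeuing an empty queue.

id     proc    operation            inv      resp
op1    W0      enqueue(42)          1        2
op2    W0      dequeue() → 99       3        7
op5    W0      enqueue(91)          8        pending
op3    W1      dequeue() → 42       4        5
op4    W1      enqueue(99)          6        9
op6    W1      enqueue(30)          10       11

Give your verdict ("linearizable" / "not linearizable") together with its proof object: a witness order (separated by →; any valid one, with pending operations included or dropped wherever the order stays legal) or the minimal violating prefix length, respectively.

linearizable — witness: op1 → op3 → op4 → op2 → op5 → op6

1. op1 enqueue(42), leaving queue <42>
2. op3 dequeue() → 42, leaving queue <>
3. op4 enqueue(99), leaving queue <99>
4. op2 dequeue() → 99, leaving queue <>
5. op5 enqueue(91) (pending, included), leaving queue <91>
6. op6 enqueue(30), leaving queue <91,30>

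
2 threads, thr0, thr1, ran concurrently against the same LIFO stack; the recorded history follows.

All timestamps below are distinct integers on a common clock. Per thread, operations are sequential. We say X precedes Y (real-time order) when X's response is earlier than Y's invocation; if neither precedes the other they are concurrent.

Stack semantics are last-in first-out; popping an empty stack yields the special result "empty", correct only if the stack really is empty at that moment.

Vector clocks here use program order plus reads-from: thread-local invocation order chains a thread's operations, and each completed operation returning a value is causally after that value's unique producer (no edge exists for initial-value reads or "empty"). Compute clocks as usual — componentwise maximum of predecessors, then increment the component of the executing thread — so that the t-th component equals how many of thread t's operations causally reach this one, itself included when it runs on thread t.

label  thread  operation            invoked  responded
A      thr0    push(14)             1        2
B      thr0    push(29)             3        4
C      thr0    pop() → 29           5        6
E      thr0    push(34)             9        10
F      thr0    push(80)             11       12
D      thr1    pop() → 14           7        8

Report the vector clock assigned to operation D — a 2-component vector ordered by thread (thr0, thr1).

(1, 1)

root op A, invoked 1: fresh clock plus thr0's own tick → (1, 0)
VC(D, invoked at 7): max of VC(A)=(1, 0), then +1 on thread thr1 → (1, 1)
VC(B, invoked at 3): max of VC(A)=(1, 0), then +1 on thread thr0 → (2, 0)
VC(C, invoked at 5): max of VC(B)=(2, 0), then +1 on thread thr0 → (3, 0)
VC(E, invoked at 9): max of VC(C)=(3, 0), then +1 on thread thr0 → (4, 0)
VC(F, invoked at 11): max of VC(E)=(4, 0), then +1 on thread thr0 → (5, 0)
target: VC(D) = (1, 1)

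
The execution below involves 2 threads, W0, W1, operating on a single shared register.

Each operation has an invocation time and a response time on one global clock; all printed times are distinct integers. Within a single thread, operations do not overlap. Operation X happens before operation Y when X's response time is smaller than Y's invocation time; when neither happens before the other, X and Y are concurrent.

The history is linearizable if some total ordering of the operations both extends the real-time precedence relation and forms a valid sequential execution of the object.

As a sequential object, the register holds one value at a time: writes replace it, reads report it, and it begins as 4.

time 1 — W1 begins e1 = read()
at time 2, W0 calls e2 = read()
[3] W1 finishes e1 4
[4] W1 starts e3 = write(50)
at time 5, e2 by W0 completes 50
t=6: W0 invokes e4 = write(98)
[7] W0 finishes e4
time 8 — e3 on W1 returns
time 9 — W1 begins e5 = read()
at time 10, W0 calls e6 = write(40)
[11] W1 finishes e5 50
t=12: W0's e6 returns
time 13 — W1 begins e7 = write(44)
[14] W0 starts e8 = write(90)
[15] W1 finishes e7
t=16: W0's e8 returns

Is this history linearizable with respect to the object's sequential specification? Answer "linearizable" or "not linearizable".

already the first 11 events (up to e5's response at time 11) admit no linearization; the first 10 still do
real-time-consistent orders of the 5 completed operations: 5 — all fail the register replay
no escape via the 1 pending operation (e6): every completion choice fails
for example e1, e2, e3, e4, e5 (pending dropped) fails at step 2: e2 read() → 50 is not legal there
for example e1, e2, e4, e3, e5 (pending dropped) fails at step 2: e2 read() → 50 is not legal there

not linearizable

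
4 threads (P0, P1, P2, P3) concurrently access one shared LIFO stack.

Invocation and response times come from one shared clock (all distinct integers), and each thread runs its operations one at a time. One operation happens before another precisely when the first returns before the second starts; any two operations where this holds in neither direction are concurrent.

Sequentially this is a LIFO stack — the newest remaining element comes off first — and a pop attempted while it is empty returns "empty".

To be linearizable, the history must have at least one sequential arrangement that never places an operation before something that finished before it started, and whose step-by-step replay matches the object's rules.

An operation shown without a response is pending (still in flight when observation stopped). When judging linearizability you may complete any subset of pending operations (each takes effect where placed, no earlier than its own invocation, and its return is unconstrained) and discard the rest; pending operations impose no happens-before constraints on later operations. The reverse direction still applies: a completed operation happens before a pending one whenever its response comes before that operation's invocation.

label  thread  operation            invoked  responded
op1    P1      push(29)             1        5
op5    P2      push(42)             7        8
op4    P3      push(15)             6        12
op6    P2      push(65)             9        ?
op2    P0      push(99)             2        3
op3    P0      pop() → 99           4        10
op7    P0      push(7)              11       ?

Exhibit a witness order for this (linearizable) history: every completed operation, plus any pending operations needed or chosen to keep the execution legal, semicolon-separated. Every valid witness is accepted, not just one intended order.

after step 1 (op1 push(29)): stack <29>
after step 2 (op2 push(99)): stack <29,99>
after step 3 (op3 pop() → 99): stack <29>
after step 4 (op4 push(15)): stack <29,15>
after step 5 (op5 push(42)): stack <29,15,42>

op1; op2; op3; op4; op5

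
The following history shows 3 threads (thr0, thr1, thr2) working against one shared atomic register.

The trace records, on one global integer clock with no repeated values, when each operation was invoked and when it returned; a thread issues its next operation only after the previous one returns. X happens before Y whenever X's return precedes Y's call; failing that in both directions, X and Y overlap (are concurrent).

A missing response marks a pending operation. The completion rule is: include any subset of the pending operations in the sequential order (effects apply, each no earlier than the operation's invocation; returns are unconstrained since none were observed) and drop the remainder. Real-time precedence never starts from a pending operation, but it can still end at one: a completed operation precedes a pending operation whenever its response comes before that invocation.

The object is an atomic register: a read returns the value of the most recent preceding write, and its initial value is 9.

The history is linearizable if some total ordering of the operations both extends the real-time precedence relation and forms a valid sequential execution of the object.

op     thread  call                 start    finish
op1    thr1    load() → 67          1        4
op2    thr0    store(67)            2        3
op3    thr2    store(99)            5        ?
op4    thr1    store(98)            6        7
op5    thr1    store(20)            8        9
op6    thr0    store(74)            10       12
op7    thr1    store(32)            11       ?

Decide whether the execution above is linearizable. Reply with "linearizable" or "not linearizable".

witness order: op2, op1, op3, op4, op5, op6
1. op2 store(67), leaving value 67
2. op1 load() → 67, leaving value 67
3. op3 store(99) (pending, included), leaving value 99
4. op4 store(98), leaving value 98
5. op5 store(20), leaving value 20
6. op6 store(74), leaving value 74

linearizable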